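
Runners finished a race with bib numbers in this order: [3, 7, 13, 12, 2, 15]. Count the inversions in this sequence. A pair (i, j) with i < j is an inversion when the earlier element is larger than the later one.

5 out-of-order pairs

Count, for each position, how many later elements it exceeds:
3 → 2 → 1
7 → 2 → 1
13 → 12, 2 → 2
12 → 2 → 1
2 → none → 0
15 → none → 0
Sum: 1 + 1 + 2 + 1 + 0 + 0 = 5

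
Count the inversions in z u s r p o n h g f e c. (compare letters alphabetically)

There are 66 inversions.

Sweep left to right; for each value list the smaller values that follow it:
z → u, s, r, p, o, n, h, g, f, e, c → 11
u → s, r, p, o, n, h, g, f, e, c → 10
s → r, p, o, n, h, g, f, e, c → 9
r → p, o, n, h, g, f, e, c → 8
p → o, n, h, g, f, e, c → 7
o → n, h, g, f, e, c → 6
n → h, g, f, e, c → 5
h → g, f, e, c → 4
g → f, e, c → 3
f → e, c → 2
e → c → 1
c → none → 0
Sum: 11 + 10 + 9 + 8 + 7 + 6 + 5 + 4 + 3 + 2 + 1 + 0 = 66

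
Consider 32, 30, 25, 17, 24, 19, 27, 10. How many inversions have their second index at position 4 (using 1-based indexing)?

3

The element at index 4 is 17.
Elements before it: 32, 30, 25
Those larger than 17: 32, 30, 25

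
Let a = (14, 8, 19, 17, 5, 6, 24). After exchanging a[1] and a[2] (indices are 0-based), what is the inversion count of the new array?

Positions 1 and 2 hold 8 and 19; after swapping, the array is [14, 19, 8, 17, 5, 6, 24].
Sweep left to right; for each value list the smaller values that follow it:
14: 3
19: 4
8: 2
17: 2
5: 0
6: 0
24: 0
Sum: 3 + 4 + 2 + 2 + 0 + 0 + 0 = 11

There are 11 inversions.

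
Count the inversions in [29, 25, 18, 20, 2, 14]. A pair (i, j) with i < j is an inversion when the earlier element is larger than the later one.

13 inversions

Sweep left to right; for each value list the smaller values that follow it:
29 → 25, 18, 20, 2, 14 → 5
25 → 18, 20, 2, 14 → 4
18 → 2, 14 → 2
20 → 2, 14 → 2
2 → none → 0
14 → none → 0
Sum: 5 + 4 + 2 + 2 + 0 + 0 = 13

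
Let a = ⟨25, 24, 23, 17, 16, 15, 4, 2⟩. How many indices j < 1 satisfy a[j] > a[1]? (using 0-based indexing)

1 such element

The element at index 1 is 24.
Elements before it: 25
Those larger than 24: 25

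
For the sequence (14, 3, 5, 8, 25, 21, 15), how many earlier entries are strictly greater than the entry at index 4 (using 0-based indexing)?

The element at index 4 is 25.
Elements before it: 14, 3, 5, 8
None of them are larger than 25.

0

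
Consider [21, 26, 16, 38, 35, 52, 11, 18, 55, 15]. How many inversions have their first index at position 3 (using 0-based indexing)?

4

The element at index 3 is 38.
Elements after it: 35, 52, 11, 18, 55, 15
Those smaller than 38: 35, 11, 18, 15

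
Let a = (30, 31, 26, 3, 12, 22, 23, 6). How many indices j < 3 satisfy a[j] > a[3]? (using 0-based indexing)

3 such elements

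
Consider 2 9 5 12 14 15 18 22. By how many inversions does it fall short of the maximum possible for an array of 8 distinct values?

Maximum inversions for 8 distinct elements is C(8, 2) = 8·7/2 = 28.
Current inversions — for each element, count later smaller elements:
2: 0
9: 1
5: 0
12: 0
14: 0
15: 0
18: 0
22: 0
Current total: 0 + 1 + 0 + 0 + 0 + 0 + 0 + 0 = 1
Shortfall: 28 − 1 = 27

27 inversions short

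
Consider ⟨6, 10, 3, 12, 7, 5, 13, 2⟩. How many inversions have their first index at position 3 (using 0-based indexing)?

The element at index 3 is 12.
Elements after it: 7, 5, 13, 2
Those smaller than 12: 7, 5, 2

3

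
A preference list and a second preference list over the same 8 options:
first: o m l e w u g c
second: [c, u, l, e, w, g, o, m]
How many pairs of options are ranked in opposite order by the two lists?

Assign each item its position (1..8) in the first ordering, then rewrite the second ordering as that position sequence:
positions: o→1, m→2, l→3, e→4, w→5, u→6, g→7, c→8
second ordering as positions: [8, 6, 3, 4, 5, 7, 1, 2]
Discordant pairs = inversions in this position sequence.
8: 6, 3, 4, 5, 7, 1, 2 → 7
6: 3, 4, 5, 1, 2 → 5
3: 1, 2 → 2
4: 1, 2 → 2
5: 1, 2 → 2
7: 1, 2 → 2
1: 0
2: 0
Total: 7 + 5 + 2 + 2 + 2 + 2 + 0 + 0 = 20

20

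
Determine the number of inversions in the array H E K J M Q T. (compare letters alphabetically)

Count, for each position, how many later elements it exceeds:
H: 1
E: 0
K: 1
J: 0
M: 0
Q: 0
T: 0
Sum: 1 + 0 + 1 + 0 + 0 + 0 + 0 = 2

Out-of-order pairs: 2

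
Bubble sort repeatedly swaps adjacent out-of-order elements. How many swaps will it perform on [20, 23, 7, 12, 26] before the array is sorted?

Minimum adjacent swaps = number of inversions (each swap of adjacent out-of-order elements removes one inversion and no swap can remove more).
Count inversions — for each element, later elements that are smaller:
20: 7, 12 → 2
23: 7, 12 → 2
7: none → 0
12: none → 0
26: none → 0
Total inversions: 2 + 2 + 0 + 0 + 0 = 4

Swaps: 4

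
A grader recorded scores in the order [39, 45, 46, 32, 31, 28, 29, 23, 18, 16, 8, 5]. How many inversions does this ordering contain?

62 inversions

Sweep left to right; for each value list the smaller values that follow it:
39 → 32, 31, 28, 29, 23, 18, 16, 8, 5 → 9
45 → 32, 31, 28, 29, 23, 18, 16, 8, 5 → 9
46 → 32, 31, 28, 29, 23, 18, 16, 8, 5 → 9
32 → 31, 28, 29, 23, 18, 16, 8, 5 → 8
31 → 28, 29, 23, 18, 16, 8, 5 → 7
28 → 23, 18, 16, 8, 5 → 5
29 → 23, 18, 16, 8, 5 → 5
23 → 18, 16, 8, 5 → 4
18 → 16, 8, 5 → 3
16 → 8, 5 → 2
8 → 5 → 1
5 → none → 0
Sum: 9 + 9 + 9 + 8 + 7 + 5 + 5 + 4 + 3 + 2 + 1 + 0 = 62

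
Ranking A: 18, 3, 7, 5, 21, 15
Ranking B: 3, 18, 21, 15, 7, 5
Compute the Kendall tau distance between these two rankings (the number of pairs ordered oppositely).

Assign each item its position (1..6) in the first ordering, then rewrite the second ordering as that position sequence:
positions: 18→1, 3→2, 7→3, 5→4, 21→5, 15→6
second ordering as positions: [2, 1, 5, 6, 3, 4]
Discordant pairs = inversions in this position sequence.
2: 1 → 1
1: 0
5: 3, 4 → 2
6: 3, 4 → 2
3: 0
4: 0
Total: 1 + 0 + 2 + 2 + 0 + 0 = 5

5 discordant pairs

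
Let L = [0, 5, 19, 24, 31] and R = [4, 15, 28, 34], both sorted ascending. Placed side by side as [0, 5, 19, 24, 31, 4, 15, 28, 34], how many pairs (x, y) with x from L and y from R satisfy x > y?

8

Take each right-half value and tally the left-half values above it:
r = 4: 5, 19, 24, 31 → 4
r = 15: 19, 24, 31 → 3
r = 28: 31 → 1
r = 34: none → 0
Cross-inversions: 4 + 3 + 1 + 0 = 8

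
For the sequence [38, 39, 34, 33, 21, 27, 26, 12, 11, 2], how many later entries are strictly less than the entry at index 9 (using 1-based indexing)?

1 such element

The element at index 9 is 11.
Elements after it: 2
Those smaller than 11: 2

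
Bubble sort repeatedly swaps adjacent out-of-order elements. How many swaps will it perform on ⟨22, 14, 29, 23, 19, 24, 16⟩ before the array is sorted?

11 swaps

Each adjacent swap fixes exactly one inversion, so the minimum swap count equals the number of inversions.
Count inversions — for each element, later elements that are smaller:
22: 14, 19, 16 → 3
14: none → 0
29: 23, 19, 24, 16 → 4
23: 19, 16 → 2
19: 16 → 1
24: 16 → 1
16: none → 0
Total inversions: 3 + 0 + 4 + 2 + 1 + 1 + 0 = 11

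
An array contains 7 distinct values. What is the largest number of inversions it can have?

A reversed (strictly descending) arrangement makes every pair an inversion, giving C(7, 2) inversions.
C(7, 2) = 7·6/2 = 21

21 inversions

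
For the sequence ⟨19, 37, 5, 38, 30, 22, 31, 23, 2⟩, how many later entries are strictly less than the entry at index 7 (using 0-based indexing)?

1 such element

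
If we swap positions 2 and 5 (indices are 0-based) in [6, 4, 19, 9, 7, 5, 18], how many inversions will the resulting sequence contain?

4 inversions

Positions 2 and 5 hold 19 and 5; after swapping, the array is [6, 4, 5, 9, 7, 19, 18].
For each element, count later entries that are smaller:
6 → 4, 5 → 2
4 → none → 0
5 → none → 0
9 → 7 → 1
7 → none → 0
19 → 18 → 1
18 → none → 0
Sum: 2 + 0 + 0 + 1 + 0 + 1 + 0 = 4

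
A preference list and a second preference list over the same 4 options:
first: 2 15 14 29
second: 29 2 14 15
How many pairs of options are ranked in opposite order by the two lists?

4 pairs

Assign each item its position (1..4) in the first ordering, then rewrite the second ordering as that position sequence:
positions: 2→1, 15→2, 14→3, 29→4
second ordering as positions: [4, 1, 3, 2]
Discordant pairs = inversions in this position sequence.
4: 1, 3, 2 → 3
1: 0
3: 2 → 1
2: 0
Total: 3 + 0 + 1 + 0 = 4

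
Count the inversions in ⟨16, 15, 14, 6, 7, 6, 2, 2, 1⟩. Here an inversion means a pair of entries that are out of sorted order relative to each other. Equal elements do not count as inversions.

For each element, count later entries that are smaller:
16 → 15, 14, 6, 7, 6, 2, 2, 1 → 8
15 → 14, 6, 7, 6, 2, 2, 1 → 7
14 → 6, 7, 6, 2, 2, 1 → 6
6 → 2, 2, 1 → 3
7 → 6, 2, 2, 1 → 4
6 → 2, 2, 1 → 3
2 → 1 → 1
2 → 1 → 1
1 → none → 0
Sum: 8 + 7 + 6 + 3 + 4 + 3 + 1 + 1 + 0 = 33

33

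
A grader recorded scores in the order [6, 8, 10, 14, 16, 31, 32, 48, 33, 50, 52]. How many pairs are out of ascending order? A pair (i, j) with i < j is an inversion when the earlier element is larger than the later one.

1 inversion

Element-by-element contributions:
6 → none → 0
8 → none → 0
10 → none → 0
14 → none → 0
16 → none → 0
31 → none → 0
32 → none → 0
48 → 33 → 1
33 → none → 0
50 → none → 0
52 → none → 0
Sum: 0 + 0 + 0 + 0 + 0 + 0 + 0 + 1 + 0 + 0 + 0 = 1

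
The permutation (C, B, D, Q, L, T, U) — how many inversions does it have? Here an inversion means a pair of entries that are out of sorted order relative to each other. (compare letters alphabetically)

2

Inversion pairs (indices are 0-based):
(0,1): C > B
(3,4): Q > L
That's 2 pairs.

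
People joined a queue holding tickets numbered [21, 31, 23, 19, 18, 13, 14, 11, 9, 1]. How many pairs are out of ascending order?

42

Sweep left to right; for each value list the smaller values that follow it:
21 → 19, 18, 13, 14, 11, 9, 1 → 7
31 → 23, 19, 18, 13, 14, 11, 9, 1 → 8
23 → 19, 18, 13, 14, 11, 9, 1 → 7
19 → 18, 13, 14, 11, 9, 1 → 6
18 → 13, 14, 11, 9, 1 → 5
13 → 11, 9, 1 → 3
14 → 11, 9, 1 → 3
11 → 9, 1 → 2
9 → 1 → 1
1 → none → 0
Sum: 7 + 8 + 7 + 6 + 5 + 3 + 3 + 2 + 1 + 0 = 42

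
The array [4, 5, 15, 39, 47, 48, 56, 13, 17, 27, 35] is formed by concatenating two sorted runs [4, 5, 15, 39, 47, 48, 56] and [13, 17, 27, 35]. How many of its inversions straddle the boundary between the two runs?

Count, for every r in R, how many entries of L exceed r:
r = 13: 15, 39, 47, 48, 56 → 5
r = 17: 39, 47, 48, 56 → 4
r = 27: 39, 47, 48, 56 → 4
r = 35: 39, 47, 48, 56 → 4
Cross-inversions: 5 + 4 + 4 + 4 = 17

17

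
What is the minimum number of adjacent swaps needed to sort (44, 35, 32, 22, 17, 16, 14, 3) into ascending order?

There are 28 adjacent swaps.

The minimum number of adjacent swaps to sort an array equals its inversion count, since every such swap removes exactly one inversion.
Count inversions — for each element, later elements that are smaller:
44: 35, 32, 22, 17, 16, 14, 3 → 7
35: 32, 22, 17, 16, 14, 3 → 6
32: 22, 17, 16, 14, 3 → 5
22: 17, 16, 14, 3 → 4
17: 16, 14, 3 → 3
16: 14, 3 → 2
14: 3 → 1
3: none → 0
Total inversions: 7 + 6 + 5 + 4 + 3 + 2 + 1 + 0 = 28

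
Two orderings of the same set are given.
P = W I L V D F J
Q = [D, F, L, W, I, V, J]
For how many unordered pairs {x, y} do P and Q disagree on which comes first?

Assign each item its position (1..7) in the first ordering, then rewrite the second ordering as that position sequence:
positions: W→1, I→2, L→3, V→4, D→5, F→6, J→7
second ordering as positions: [5, 6, 3, 1, 2, 4, 7]
Discordant pairs = inversions in this position sequence.
5: 3, 1, 2, 4 → 4
6: 3, 1, 2, 4 → 4
3: 1, 2 → 2
1: 0
2: 0
4: 0
7: 0
Total: 4 + 4 + 2 + 0 + 0 + 0 + 0 = 10

10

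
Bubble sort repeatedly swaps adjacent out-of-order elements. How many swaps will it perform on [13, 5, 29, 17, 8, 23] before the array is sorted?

Minimum adjacent swaps = number of inversions (each swap of adjacent out-of-order elements removes one inversion and no swap can remove more).
Count inversions — for each element, later elements that are smaller:
13: 5, 8 → 2
5: none → 0
29: 17, 8, 23 → 3
17: 8 → 1
8: none → 0
23: none → 0
Total inversions: 2 + 0 + 3 + 1 + 0 + 0 = 6

6 adjacent swaps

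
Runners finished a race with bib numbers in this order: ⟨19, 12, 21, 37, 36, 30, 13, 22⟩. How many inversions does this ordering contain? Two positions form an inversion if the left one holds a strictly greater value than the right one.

12

Count, for each position, how many later elements it exceeds:
19 → 12, 13 → 2
12 → none → 0
21 → 13 → 1
37 → 36, 30, 13, 22 → 4
36 → 30, 13, 22 → 3
30 → 13, 22 → 2
13 → none → 0
22 → none → 0
Sum: 2 + 0 + 1 + 4 + 3 + 2 + 0 + 0 = 12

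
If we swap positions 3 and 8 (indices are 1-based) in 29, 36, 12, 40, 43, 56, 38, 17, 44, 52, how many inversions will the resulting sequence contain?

14

Positions 3 and 8 hold 12 and 17; after swapping, the array is [29, 36, 17, 40, 43, 56, 38, 12, 44, 52].
Count, for each position, how many later elements it exceeds:
29: 2
36: 2
17: 1
40: 2
43: 2
56: 4
38: 1
12: 0
44: 0
52: 0
Sum: 2 + 2 + 1 + 2 + 2 + 4 + 1 + 0 + 0 + 0 = 14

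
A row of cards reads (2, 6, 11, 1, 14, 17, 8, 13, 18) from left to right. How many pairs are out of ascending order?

Element-by-element contributions:
2 → 1 → 1
6 → 1 → 1
11 → 1, 8 → 2
1 → none → 0
14 → 8, 13 → 2
17 → 8, 13 → 2
8 → none → 0
13 → none → 0
18 → none → 0
Sum: 1 + 1 + 2 + 0 + 2 + 2 + 0 + 0 + 0 = 8

8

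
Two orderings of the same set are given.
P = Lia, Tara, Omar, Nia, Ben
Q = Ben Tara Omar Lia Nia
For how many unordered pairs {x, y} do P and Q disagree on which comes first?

Assign each item its position (1..5) in the first ordering, then rewrite the second ordering as that position sequence:
positions: Lia→1, Tara→2, Omar→3, Nia→4, Ben→5
second ordering as positions: [5, 2, 3, 1, 4]
Discordant pairs = inversions in this position sequence.
5: 2, 3, 1, 4 → 4
2: 1 → 1
3: 1 → 1
1: 0
4: 0
Total: 4 + 1 + 1 + 0 + 0 = 6

6 disagreeing pairs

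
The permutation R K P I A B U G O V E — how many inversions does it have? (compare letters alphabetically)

There are 29 inversions.

Sweep left to right; for each value list the smaller values that follow it:
R: 8
K: 5
P: 6
I: 4
A: 0
B: 0
U: 3
G: 1
O: 1
V: 1
E: 0
Sum: 8 + 5 + 6 + 4 + 0 + 0 + 3 + 1 + 1 + 1 + 0 = 29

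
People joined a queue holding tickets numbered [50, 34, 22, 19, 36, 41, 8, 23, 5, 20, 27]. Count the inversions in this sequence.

36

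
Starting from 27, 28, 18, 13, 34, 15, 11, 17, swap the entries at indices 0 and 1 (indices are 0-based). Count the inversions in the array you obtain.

Positions 0 and 1 hold 27 and 28; after swapping, the array is [28, 27, 18, 13, 34, 15, 11, 17].
Sweep left to right; for each value list the smaller values that follow it:
28 → 27, 18, 13, 15, 11, 17 → 6
27 → 18, 13, 15, 11, 17 → 5
18 → 13, 15, 11, 17 → 4
13 → 11 → 1
34 → 15, 11, 17 → 3
15 → 11 → 1
11 → none → 0
17 → none → 0
Sum: 6 + 5 + 4 + 1 + 3 + 1 + 0 + 0 = 20

20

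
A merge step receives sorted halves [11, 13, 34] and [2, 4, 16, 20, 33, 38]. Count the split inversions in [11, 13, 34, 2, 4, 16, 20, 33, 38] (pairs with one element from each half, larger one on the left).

For each element r of the right run, count left-run elements greater than r:
r = 2: 11, 13, 34 → 3
r = 4: 11, 13, 34 → 3
r = 16: 34 → 1
r = 20: 34 → 1
r = 33: 34 → 1
r = 38: none → 0
Cross-inversions: 3 + 3 + 1 + 1 + 1 + 0 = 9

9 split inversions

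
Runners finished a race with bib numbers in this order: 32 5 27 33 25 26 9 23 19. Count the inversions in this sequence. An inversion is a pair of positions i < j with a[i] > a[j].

24 out-of-order pairs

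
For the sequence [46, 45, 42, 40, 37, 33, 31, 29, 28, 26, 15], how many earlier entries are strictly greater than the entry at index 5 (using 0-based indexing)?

5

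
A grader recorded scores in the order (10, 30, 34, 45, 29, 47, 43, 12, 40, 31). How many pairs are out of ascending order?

For each element, count later entries that are smaller:
10 → none → 0
30 → 29, 12 → 2
34 → 29, 12, 31 → 3
45 → 29, 43, 12, 40, 31 → 5
29 → 12 → 1
47 → 43, 12, 40, 31 → 4
43 → 12, 40, 31 → 3
12 → none → 0
40 → 31 → 1
31 → none → 0
Sum: 0 + 2 + 3 + 5 + 1 + 4 + 3 + 0 + 1 + 0 = 19

19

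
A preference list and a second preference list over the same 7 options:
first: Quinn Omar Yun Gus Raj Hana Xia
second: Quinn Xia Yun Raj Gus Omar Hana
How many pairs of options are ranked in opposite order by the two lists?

9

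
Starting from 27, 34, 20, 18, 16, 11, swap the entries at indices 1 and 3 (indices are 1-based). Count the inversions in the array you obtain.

Positions 1 and 3 hold 27 and 20; after swapping, the array is [20, 34, 27, 18, 16, 11].
For each element, count later entries that are smaller:
20 → 18, 16, 11 → 3
34 → 27, 18, 16, 11 → 4
27 → 18, 16, 11 → 3
18 → 16, 11 → 2
16 → 11 → 1
11 → none → 0
Sum: 3 + 4 + 3 + 2 + 1 + 0 = 13

13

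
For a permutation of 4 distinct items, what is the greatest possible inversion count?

6

The maximum occurs when the array is in strictly decreasing order: every one of the C(4, 2) pairs is inverted.
C(4, 2) = 4·3/2 = 6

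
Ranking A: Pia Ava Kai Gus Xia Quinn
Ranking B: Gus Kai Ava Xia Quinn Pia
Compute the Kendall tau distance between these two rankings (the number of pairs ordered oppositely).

Assign each item its position (1..6) in the first ordering, then rewrite the second ordering as that position sequence:
positions: Pia→1, Ava→2, Kai→3, Gus→4, Xia→5, Quinn→6
second ordering as positions: [4, 3, 2, 5, 6, 1]
Discordant pairs = inversions in this position sequence.
4: 3, 2, 1 → 3
3: 2, 1 → 2
2: 1 → 1
5: 1 → 1
6: 1 → 1
1: 0
Total: 3 + 2 + 1 + 1 + 1 + 0 = 8

There are 8 discordant pairs.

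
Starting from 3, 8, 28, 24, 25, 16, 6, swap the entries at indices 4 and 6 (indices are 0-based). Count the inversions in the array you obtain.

Positions 4 and 6 hold 25 and 6; after swapping, the array is [3, 8, 28, 24, 6, 16, 25].
Sweep left to right; for each value list the smaller values that follow it:
3 → none → 0
8 → 6 → 1
28 → 24, 6, 16, 25 → 4
24 → 6, 16 → 2
6 → none → 0
16 → none → 0
25 → none → 0
Sum: 0 + 1 + 4 + 2 + 0 + 0 + 0 = 7

7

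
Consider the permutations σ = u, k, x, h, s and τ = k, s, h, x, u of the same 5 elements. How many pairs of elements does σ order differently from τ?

7 discordant pairs

Assign each item its position (1..5) in the first ordering, then rewrite the second ordering as that position sequence:
positions: u→1, k→2, x→3, h→4, s→5
second ordering as positions: [2, 5, 4, 3, 1]
Discordant pairs = inversions in this position sequence.
2: 1 → 1
5: 4, 3, 1 → 3
4: 3, 1 → 2
3: 1 → 1
1: 0
Total: 1 + 3 + 2 + 1 + 0 = 7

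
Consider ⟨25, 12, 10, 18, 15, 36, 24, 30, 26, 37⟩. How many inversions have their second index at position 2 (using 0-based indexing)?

2

The element at index 2 is 10.
Elements before it: 25, 12
Those larger than 10: 25, 12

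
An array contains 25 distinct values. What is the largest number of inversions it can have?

300

The maximum occurs when the array is in strictly decreasing order: every one of the C(25, 2) pairs is inverted.
C(25, 2) = 25·24/2 = 300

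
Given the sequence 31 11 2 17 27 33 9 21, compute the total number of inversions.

Sweep left to right; for each value list the smaller values that follow it:
31 → 11, 2, 17, 27, 9, 21 → 6
11 → 2, 9 → 2
2 → none → 0
17 → 9 → 1
27 → 9, 21 → 2
33 → 9, 21 → 2
9 → none → 0
21 → none → 0
Sum: 6 + 2 + 0 + 1 + 2 + 2 + 0 + 0 = 13

13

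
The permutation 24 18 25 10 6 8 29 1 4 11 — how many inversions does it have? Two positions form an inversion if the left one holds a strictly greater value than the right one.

Sweep left to right; for each value list the smaller values that follow it:
24: 7
18: 6
25: 6
10: 4
6: 2
8: 2
29: 3
1: 0
4: 0
11: 0
Sum: 7 + 6 + 6 + 4 + 2 + 2 + 3 + 0 + 0 + 0 = 30

30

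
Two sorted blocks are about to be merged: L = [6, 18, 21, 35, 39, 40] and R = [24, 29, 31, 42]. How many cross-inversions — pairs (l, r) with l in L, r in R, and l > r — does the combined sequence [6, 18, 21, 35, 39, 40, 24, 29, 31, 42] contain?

9

Take each right-half value and tally the left-half values above it:
r = 24: 35, 39, 40 → 3
r = 29: 35, 39, 40 → 3
r = 31: 35, 39, 40 → 3
r = 42: none → 0
Cross-inversions: 3 + 3 + 3 + 0 = 9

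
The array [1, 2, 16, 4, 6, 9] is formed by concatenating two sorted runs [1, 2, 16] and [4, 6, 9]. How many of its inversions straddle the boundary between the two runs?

3

Count, for every r in R, how many entries of L exceed r:
r = 4: 16 → 1
r = 6: 16 → 1
r = 9: 16 → 1
Cross-inversions: 1 + 1 + 1 = 3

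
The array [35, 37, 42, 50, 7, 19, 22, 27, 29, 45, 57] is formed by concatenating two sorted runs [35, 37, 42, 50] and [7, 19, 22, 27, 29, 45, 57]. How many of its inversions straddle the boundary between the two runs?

Take each right-half value and tally the left-half values above it:
r = 7: 35, 37, 42, 50 → 4
r = 19: 35, 37, 42, 50 → 4
r = 22: 35, 37, 42, 50 → 4
r = 27: 35, 37, 42, 50 → 4
r = 29: 35, 37, 42, 50 → 4
r = 45: 50 → 1
r = 57: none → 0
Cross-inversions: 4 + 4 + 4 + 4 + 4 + 1 + 0 = 21

21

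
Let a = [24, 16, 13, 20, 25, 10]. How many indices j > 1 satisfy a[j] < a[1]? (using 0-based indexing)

The element at index 1 is 16.
Elements after it: 13, 20, 25, 10
Those smaller than 16: 13, 10

2 such elements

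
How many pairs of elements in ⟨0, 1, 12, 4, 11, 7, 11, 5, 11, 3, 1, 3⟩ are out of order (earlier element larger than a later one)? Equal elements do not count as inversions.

For each element, count later entries that are smaller:
0: 0
1: 0
12: 9
4: 3
11: 5
7: 4
11: 4
5: 3
11: 3
3: 1
1: 0
3: 0
Sum: 0 + 0 + 9 + 3 + 5 + 4 + 4 + 3 + 3 + 1 + 0 + 0 = 32

32 inversions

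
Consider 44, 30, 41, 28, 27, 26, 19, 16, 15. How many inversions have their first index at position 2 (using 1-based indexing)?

The element at index 2 is 30.
Elements after it: 41, 28, 27, 26, 19, 16, 15
Those smaller than 30: 28, 27, 26, 19, 16, 15

6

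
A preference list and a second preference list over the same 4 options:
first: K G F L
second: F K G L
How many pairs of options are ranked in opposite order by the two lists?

Assign each item its position (1..4) in the first ordering, then rewrite the second ordering as that position sequence:
positions: K→1, G→2, F→3, L→4
second ordering as positions: [3, 1, 2, 4]
Discordant pairs = inversions in this position sequence.
3: 1, 2 → 2
1: 0
2: 0
4: 0
Total: 2 + 0 + 0 + 0 = 2

Pairs: 2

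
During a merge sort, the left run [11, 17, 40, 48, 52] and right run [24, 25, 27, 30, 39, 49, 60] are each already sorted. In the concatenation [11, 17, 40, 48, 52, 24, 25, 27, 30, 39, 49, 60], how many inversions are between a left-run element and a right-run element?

Split inversions: 16

Take each right-half value and tally the left-half values above it:
r = 24: 40, 48, 52 → 3
r = 25: 40, 48, 52 → 3
r = 27: 40, 48, 52 → 3
r = 30: 40, 48, 52 → 3
r = 39: 40, 48, 52 → 3
r = 49: 52 → 1
r = 60: none → 0
Cross-inversions: 3 + 3 + 3 + 3 + 3 + 1 + 0 = 16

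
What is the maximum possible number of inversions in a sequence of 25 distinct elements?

A reversed (strictly descending) arrangement makes every pair an inversion, giving C(25, 2) inversions.
C(25, 2) = 25·24/2 = 300

300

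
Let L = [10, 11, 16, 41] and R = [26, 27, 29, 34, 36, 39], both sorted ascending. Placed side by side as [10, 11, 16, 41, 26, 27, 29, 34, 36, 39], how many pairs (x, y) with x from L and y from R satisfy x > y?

For each element r of the right run, count left-run elements greater than r:
r = 26: 41 → 1
r = 27: 41 → 1
r = 29: 41 → 1
r = 34: 41 → 1
r = 36: 41 → 1
r = 39: 41 → 1
Cross-inversions: 1 + 1 + 1 + 1 + 1 + 1 = 6

Cross-inversions: 6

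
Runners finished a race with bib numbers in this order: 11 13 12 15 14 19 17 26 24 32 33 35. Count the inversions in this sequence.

Sweep left to right; for each value list the smaller values that follow it:
11: 0
13: 1
12: 0
15: 1
14: 0
19: 1
17: 0
26: 1
24: 0
32: 0
33: 0
35: 0
Sum: 0 + 1 + 0 + 1 + 0 + 1 + 0 + 1 + 0 + 0 + 0 + 0 = 4

4 inversions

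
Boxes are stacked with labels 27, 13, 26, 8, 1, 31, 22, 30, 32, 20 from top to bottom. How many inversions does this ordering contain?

19 inversions

For each element, count later entries that are smaller:
27 → 13, 26, 8, 1, 22, 20 → 6
13 → 8, 1 → 2
26 → 8, 1, 22, 20 → 4
8 → 1 → 1
1 → none → 0
31 → 22, 30, 20 → 3
22 → 20 → 1
30 → 20 → 1
32 → 20 → 1
20 → none → 0
Sum: 6 + 2 + 4 + 1 + 0 + 3 + 1 + 1 + 1 + 0 = 19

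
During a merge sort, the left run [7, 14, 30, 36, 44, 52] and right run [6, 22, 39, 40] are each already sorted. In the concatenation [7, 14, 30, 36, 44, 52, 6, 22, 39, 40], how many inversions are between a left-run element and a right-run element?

There are 14 cross-inversions.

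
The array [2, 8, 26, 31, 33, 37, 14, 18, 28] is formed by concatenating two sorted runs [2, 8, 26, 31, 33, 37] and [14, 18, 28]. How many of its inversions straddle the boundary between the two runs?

11 cross-inversions

Take each right-half value and tally the left-half values above it:
r = 14: 26, 31, 33, 37 → 4
r = 18: 26, 31, 33, 37 → 4
r = 28: 31, 33, 37 → 3
Cross-inversions: 4 + 4 + 3 = 11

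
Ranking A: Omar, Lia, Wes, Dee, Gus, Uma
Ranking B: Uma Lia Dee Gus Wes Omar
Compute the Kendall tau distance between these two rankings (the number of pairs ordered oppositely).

Assign each item its position (1..6) in the first ordering, then rewrite the second ordering as that position sequence:
positions: Omar→1, Lia→2, Wes→3, Dee→4, Gus→5, Uma→6
second ordering as positions: [6, 2, 4, 5, 3, 1]
Discordant pairs = inversions in this position sequence.
6: 2, 4, 5, 3, 1 → 5
2: 1 → 1
4: 3, 1 → 2
5: 3, 1 → 2
3: 1 → 1
1: 0
Total: 5 + 1 + 2 + 2 + 1 + 0 = 11

11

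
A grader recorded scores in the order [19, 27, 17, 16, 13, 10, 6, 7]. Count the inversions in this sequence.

For each element, count later entries that are smaller:
19 → 17, 16, 13, 10, 6, 7 → 6
27 → 17, 16, 13, 10, 6, 7 → 6
17 → 16, 13, 10, 6, 7 → 5
16 → 13, 10, 6, 7 → 4
13 → 10, 6, 7 → 3
10 → 6, 7 → 2
6 → none → 0
7 → none → 0
Sum: 6 + 6 + 5 + 4 + 3 + 2 + 0 + 0 = 26

26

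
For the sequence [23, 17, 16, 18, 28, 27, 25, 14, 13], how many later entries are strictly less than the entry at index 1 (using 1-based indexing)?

The element at index 1 is 23.
Elements after it: 17, 16, 18, 28, 27, 25, 14, 13
Those smaller than 23: 17, 16, 18, 14, 13

5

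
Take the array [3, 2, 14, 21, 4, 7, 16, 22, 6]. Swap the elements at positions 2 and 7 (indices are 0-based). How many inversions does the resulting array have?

Positions 2 and 7 hold 14 and 22; after swapping, the array is [3, 2, 22, 21, 4, 7, 16, 14, 6].
For each element, count later entries that are smaller:
3 → 2 → 1
2 → none → 0
22 → 21, 4, 7, 16, 14, 6 → 6
21 → 4, 7, 16, 14, 6 → 5
4 → none → 0
7 → 6 → 1
16 → 14, 6 → 2
14 → 6 → 1
6 → none → 0
Sum: 1 + 0 + 6 + 5 + 0 + 1 + 2 + 1 + 0 = 16

16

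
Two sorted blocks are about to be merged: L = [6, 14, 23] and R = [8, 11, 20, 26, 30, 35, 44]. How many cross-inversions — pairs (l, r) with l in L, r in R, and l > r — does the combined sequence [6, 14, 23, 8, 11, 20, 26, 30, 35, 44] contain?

There are 5 split inversions.

For each element r of the right run, count left-run elements greater than r:
r = 8: 14, 23 → 2
r = 11: 14, 23 → 2
r = 20: 23 → 1
r = 26: none → 0
r = 30: none → 0
r = 35: none → 0
r = 44: none → 0
Cross-inversions: 2 + 2 + 1 + 0 + 0 + 0 + 0 = 5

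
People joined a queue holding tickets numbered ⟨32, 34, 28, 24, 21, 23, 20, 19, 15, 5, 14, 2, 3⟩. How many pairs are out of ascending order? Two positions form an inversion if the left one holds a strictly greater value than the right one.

Element-by-element contributions:
32: 11
34: 11
28: 10
24: 9
21: 7
23: 7
20: 6
19: 5
15: 4
5: 2
14: 2
2: 0
3: 0
Sum: 11 + 11 + 10 + 9 + 7 + 7 + 6 + 5 + 4 + 2 + 2 + 0 + 0 = 74

There are 74 inversions.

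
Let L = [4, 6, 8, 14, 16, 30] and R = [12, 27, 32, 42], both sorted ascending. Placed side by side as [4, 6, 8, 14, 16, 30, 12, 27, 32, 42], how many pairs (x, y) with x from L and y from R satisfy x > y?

4 cross-inversions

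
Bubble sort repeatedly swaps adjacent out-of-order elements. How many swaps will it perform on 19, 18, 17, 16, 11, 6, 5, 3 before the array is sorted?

The minimum number of adjacent swaps to sort an array equals its inversion count, since every such swap removes exactly one inversion.
Count inversions — for each element, later elements that are smaller:
19: 18, 17, 16, 11, 6, 5, 3 → 7
18: 17, 16, 11, 6, 5, 3 → 6
17: 16, 11, 6, 5, 3 → 5
16: 11, 6, 5, 3 → 4
11: 6, 5, 3 → 3
6: 5, 3 → 2
5: 3 → 1
3: none → 0
Total inversions: 7 + 6 + 5 + 4 + 3 + 2 + 1 + 0 = 28

28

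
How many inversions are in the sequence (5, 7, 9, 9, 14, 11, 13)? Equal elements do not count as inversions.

2 out-of-order pairs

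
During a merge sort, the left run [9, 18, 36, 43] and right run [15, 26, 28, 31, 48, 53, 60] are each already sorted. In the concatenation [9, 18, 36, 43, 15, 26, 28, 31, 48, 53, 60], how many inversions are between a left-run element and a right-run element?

9

Count, for every r in R, how many entries of L exceed r:
r = 15: 18, 36, 43 → 3
r = 26: 36, 43 → 2
r = 28: 36, 43 → 2
r = 31: 36, 43 → 2
r = 48: none → 0
r = 53: none → 0
r = 60: none → 0
Cross-inversions: 3 + 2 + 2 + 2 + 0 + 0 + 0 = 9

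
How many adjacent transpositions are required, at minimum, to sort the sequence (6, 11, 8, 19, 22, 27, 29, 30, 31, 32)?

The minimum number of adjacent swaps to sort an array equals its inversion count, since every such swap removes exactly one inversion.
Count inversions — for each element, later elements that are smaller:
6: none → 0
11: 8 → 1
8: none → 0
19: none → 0
22: none → 0
27: none → 0
29: none → 0
30: none → 0
31: none → 0
32: none → 0
Total inversions: 0 + 1 + 0 + 0 + 0 + 0 + 0 + 0 + 0 + 0 = 1

1 swap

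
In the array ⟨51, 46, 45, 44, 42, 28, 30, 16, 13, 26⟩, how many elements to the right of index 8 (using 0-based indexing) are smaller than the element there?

0

The element at index 8 is 13.
Elements after it: 26
None of them are smaller than 13.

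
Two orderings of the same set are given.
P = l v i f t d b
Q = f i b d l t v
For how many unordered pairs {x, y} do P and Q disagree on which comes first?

13 disagreeing pairs

Assign each item its position (1..7) in the first ordering, then rewrite the second ordering as that position sequence:
positions: l→1, v→2, i→3, f→4, t→5, d→6, b→7
second ordering as positions: [4, 3, 7, 6, 1, 5, 2]
Discordant pairs = inversions in this position sequence.
4: 3, 1, 2 → 3
3: 1, 2 → 2
7: 6, 1, 5, 2 → 4
6: 1, 5, 2 → 3
1: 0
5: 2 → 1
2: 0
Total: 3 + 2 + 4 + 3 + 0 + 1 + 0 = 13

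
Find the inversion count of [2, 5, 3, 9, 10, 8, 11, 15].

3

Count, for each position, how many later elements it exceeds:
2 → none → 0
5 → 3 → 1
3 → none → 0
9 → 8 → 1
10 → 8 → 1
8 → none → 0
11 → none → 0
15 → none → 0
Sum: 0 + 1 + 0 + 1 + 1 + 0 + 0 + 0 = 3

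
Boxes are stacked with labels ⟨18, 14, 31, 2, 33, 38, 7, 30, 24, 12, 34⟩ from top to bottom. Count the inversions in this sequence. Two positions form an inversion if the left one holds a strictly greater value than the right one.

24 out-of-order pairs

Element-by-element contributions:
18: 4
14: 3
31: 5
2: 0
33: 4
38: 5
7: 0
30: 2
24: 1
12: 0
34: 0
Sum: 4 + 3 + 5 + 0 + 4 + 5 + 0 + 2 + 1 + 0 + 0 = 24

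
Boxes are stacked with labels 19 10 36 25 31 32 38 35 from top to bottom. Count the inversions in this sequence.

6

For each element, count later entries that are smaller:
19 → 10 → 1
10 → none → 0
36 → 25, 31, 32, 35 → 4
25 → none → 0
31 → none → 0
32 → none → 0
38 → 35 → 1
35 → none → 0
Sum: 1 + 0 + 4 + 0 + 0 + 0 + 1 + 0 = 6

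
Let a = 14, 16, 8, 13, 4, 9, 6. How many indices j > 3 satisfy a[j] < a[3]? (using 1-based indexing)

2

The element at index 3 is 8.
Elements after it: 13, 4, 9, 6
Those smaller than 8: 4, 6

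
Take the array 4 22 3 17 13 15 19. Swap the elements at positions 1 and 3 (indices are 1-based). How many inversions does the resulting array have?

Positions 1 and 3 hold 4 and 3; after swapping, the array is [3, 22, 4, 17, 13, 15, 19].
Count, for each position, how many later elements it exceeds:
3 → none → 0
22 → 4, 17, 13, 15, 19 → 5
4 → none → 0
17 → 13, 15 → 2
13 → none → 0
15 → none → 0
19 → none → 0
Sum: 0 + 5 + 0 + 2 + 0 + 0 + 0 = 7

7 inversions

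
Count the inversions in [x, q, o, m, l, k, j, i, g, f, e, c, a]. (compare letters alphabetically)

There are 78 inversions.

Sweep left to right; for each value list the smaller values that follow it:
x → q, o, m, l, k, j, i, g, f, e, c, a → 12
q → o, m, l, k, j, i, g, f, e, c, a → 11
o → m, l, k, j, i, g, f, e, c, a → 10
m → l, k, j, i, g, f, e, c, a → 9
l → k, j, i, g, f, e, c, a → 8
k → j, i, g, f, e, c, a → 7
j → i, g, f, e, c, a → 6
i → g, f, e, c, a → 5
g → f, e, c, a → 4
f → e, c, a → 3
e → c, a → 2
c → a → 1
a → none → 0
Sum: 12 + 11 + 10 + 9 + 8 + 7 + 6 + 5 + 4 + 3 + 2 + 1 + 0 = 78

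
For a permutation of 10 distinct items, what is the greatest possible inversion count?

45 inversions

The maximum occurs when the array is in strictly decreasing order: every one of the C(10, 2) pairs is inverted.
C(10, 2) = 10·9/2 = 45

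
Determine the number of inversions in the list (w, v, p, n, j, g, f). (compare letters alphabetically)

Out-of-order pairs: 21

Sweep left to right; for each value list the smaller values that follow it:
w → v, p, n, j, g, f → 6
v → p, n, j, g, f → 5
p → n, j, g, f → 4
n → j, g, f → 3
j → g, f → 2
g → f → 1
f → none → 0
Sum: 6 + 5 + 4 + 3 + 2 + 1 + 0 = 21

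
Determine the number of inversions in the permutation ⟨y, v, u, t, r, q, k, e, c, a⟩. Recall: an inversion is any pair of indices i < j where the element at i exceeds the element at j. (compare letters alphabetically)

Count, for each position, how many later elements it exceeds:
y → v, u, t, r, q, k, e, c, a → 9
v → u, t, r, q, k, e, c, a → 8
u → t, r, q, k, e, c, a → 7
t → r, q, k, e, c, a → 6
r → q, k, e, c, a → 5
q → k, e, c, a → 4
k → e, c, a → 3
e → c, a → 2
c → a → 1
a → none → 0
Sum: 9 + 8 + 7 + 6 + 5 + 4 + 3 + 2 + 1 + 0 = 45

45 inversions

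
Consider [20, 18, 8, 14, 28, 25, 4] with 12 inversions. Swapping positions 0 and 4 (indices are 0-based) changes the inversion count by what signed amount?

+1

Positions 0 and 4 hold 20 and 28; after swapping, the array is [28, 18, 8, 14, 20, 25, 4].
Count, for each position, how many later elements it exceeds:
28: 6
18: 3
8: 1
14: 1
20: 1
25: 1
4: 0
Sum: 6 + 3 + 1 + 1 + 1 + 1 + 0 = 13
Change: 13 − 12 = +1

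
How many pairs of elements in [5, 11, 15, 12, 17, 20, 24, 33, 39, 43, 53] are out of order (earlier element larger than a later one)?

Element-by-element contributions:
5 → none → 0
11 → none → 0
15 → 12 → 1
12 → none → 0
17 → none → 0
20 → none → 0
24 → none → 0
33 → none → 0
39 → none → 0
43 → none → 0
53 → none → 0
Sum: 0 + 0 + 1 + 0 + 0 + 0 + 0 + 0 + 0 + 0 + 0 = 1

1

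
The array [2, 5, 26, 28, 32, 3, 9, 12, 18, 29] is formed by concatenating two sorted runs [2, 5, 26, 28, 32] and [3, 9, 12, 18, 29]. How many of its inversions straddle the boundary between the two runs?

There are 14 split inversions.

For each element r of the right run, count left-run elements greater than r:
r = 3: 5, 26, 28, 32 → 4
r = 9: 26, 28, 32 → 3
r = 12: 26, 28, 32 → 3
r = 18: 26, 28, 32 → 3
r = 29: 32 → 1
Cross-inversions: 4 + 3 + 3 + 3 + 1 = 14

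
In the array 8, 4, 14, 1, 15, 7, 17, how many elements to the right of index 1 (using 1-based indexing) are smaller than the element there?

The element at index 1 is 8.
Elements after it: 4, 14, 1, 15, 7, 17
Those smaller than 8: 4, 1, 7

3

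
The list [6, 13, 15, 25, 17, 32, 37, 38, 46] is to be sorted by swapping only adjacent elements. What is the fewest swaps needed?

Adjacent swaps: 1

The minimum number of adjacent swaps to sort an array equals its inversion count, since every such swap removes exactly one inversion.
Count inversions — for each element, later elements that are smaller:
6: none → 0
13: none → 0
15: none → 0
25: 17 → 1
17: none → 0
32: none → 0
37: none → 0
38: none → 0
46: none → 0
Total inversions: 0 + 0 + 0 + 1 + 0 + 0 + 0 + 0 + 0 = 1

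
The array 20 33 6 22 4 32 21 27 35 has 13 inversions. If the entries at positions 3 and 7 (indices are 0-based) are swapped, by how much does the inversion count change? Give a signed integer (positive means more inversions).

Positions 3 and 7 hold 22 and 27; after swapping, the array is [20, 33, 6, 27, 4, 32, 21, 22, 35].
Element-by-element contributions:
20: 2
33: 6
6: 1
27: 3
4: 0
32: 2
21: 0
22: 0
35: 0
Sum: 2 + 6 + 1 + 3 + 0 + 2 + 0 + 0 + 0 = 14
Change: 14 − 13 = +1

+1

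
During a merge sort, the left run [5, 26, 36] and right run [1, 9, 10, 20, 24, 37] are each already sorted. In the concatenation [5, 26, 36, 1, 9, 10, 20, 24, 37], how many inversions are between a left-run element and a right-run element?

Take each right-half value and tally the left-half values above it:
r = 1: 5, 26, 36 → 3
r = 9: 26, 36 → 2
r = 10: 26, 36 → 2
r = 20: 26, 36 → 2
r = 24: 26, 36 → 2
r = 37: none → 0
Cross-inversions: 3 + 2 + 2 + 2 + 2 + 0 = 11

11 cross-inversions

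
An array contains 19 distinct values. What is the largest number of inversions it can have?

171

The maximum occurs when the array is in strictly decreasing order: every one of the C(19, 2) pairs is inverted.
C(19, 2) = 19·18/2 = 171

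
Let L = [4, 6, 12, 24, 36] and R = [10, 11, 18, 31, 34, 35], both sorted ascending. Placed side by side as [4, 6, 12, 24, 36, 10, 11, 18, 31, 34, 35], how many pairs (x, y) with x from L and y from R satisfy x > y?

There are 11 cross-inversions.

Count, for every r in R, how many entries of L exceed r:
r = 10: 12, 24, 36 → 3
r = 11: 12, 24, 36 → 3
r = 18: 24, 36 → 2
r = 31: 36 → 1
r = 34: 36 → 1
r = 35: 36 → 1
Cross-inversions: 3 + 3 + 2 + 1 + 1 + 1 = 11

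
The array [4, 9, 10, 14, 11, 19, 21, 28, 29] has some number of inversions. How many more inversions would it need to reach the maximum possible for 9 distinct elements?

35

Maximum inversions for 9 distinct elements is C(9, 2) = 9·8/2 = 36.
Current inversions — for each element, count later smaller elements:
4: 0
9: 0
10: 0
14: 1
11: 0
19: 0
21: 0
28: 0
29: 0
Current total: 0 + 0 + 0 + 1 + 0 + 0 + 0 + 0 + 0 = 1
Shortfall: 36 − 1 = 35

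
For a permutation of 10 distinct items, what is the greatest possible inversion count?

The maximum occurs when the array is in strictly decreasing order: every one of the C(10, 2) pairs is inverted.
C(10, 2) = 10·9/2 = 45

45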